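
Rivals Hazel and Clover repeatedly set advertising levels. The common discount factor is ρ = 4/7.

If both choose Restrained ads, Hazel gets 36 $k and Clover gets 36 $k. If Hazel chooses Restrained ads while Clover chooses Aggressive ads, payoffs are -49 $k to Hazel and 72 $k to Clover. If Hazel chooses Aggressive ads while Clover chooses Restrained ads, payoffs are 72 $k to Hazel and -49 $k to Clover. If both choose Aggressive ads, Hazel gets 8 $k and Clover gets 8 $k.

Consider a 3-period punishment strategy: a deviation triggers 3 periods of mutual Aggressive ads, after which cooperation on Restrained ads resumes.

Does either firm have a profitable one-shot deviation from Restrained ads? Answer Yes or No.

IC: ρ+…+ρ^3 ≥ (72−36)/(36−8) = 9/7.
At ρ = 4/7: partial sum = 1.0845 < 1.2857. Cooperation not sustainable.

Yes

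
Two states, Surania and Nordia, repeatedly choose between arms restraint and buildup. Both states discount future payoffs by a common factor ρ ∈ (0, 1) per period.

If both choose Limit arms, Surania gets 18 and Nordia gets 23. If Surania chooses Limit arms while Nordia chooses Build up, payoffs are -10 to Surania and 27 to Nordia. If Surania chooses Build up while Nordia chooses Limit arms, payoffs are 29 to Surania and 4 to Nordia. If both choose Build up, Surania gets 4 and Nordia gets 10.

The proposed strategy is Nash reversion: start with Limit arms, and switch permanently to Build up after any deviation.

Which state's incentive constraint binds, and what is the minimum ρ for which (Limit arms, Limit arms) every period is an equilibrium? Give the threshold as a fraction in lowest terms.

For Surania: deviation gain 29−18 = 11, per-period punishment loss 18−4 = 14. IC gives ρ ≥ 11/25.
For Nordia: gain 4, loss 13 per period, so ρ ≥ 4/17.
The tighter constraint is Surania's, so cooperation needs ρ ≥ 11/25.

Surania; ρ ≥ 11/25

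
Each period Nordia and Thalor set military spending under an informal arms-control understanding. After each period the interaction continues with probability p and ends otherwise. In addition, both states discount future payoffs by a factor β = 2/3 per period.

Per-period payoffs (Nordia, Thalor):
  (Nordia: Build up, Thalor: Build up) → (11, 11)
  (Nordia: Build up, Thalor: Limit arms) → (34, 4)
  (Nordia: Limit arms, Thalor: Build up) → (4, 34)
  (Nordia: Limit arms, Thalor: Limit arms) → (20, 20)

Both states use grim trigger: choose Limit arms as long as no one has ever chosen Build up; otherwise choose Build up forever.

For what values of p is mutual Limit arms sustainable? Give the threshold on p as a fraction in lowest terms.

21/23

Expected continuation weight on next period's payoff is β·p = 2/3·p, which plays the role of the discount factor.
Cooperation requires 2/3·p ≥ (34−20)/(34−11) = 14/23, hence p ≥ 21/23.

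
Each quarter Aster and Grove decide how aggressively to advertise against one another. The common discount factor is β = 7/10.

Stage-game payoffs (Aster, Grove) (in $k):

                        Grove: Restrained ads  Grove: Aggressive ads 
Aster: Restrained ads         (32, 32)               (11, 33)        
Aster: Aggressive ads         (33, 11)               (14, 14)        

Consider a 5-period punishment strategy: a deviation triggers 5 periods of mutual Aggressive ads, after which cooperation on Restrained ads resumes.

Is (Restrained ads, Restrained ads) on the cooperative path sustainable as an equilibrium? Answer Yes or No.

IC: β+…+β^5 ≥ (33−32)/(32−14) = 1/18.
At β = 7/10: partial sum = 1.9412 ≥ 0.0556. Cooperation sustainable.

Yes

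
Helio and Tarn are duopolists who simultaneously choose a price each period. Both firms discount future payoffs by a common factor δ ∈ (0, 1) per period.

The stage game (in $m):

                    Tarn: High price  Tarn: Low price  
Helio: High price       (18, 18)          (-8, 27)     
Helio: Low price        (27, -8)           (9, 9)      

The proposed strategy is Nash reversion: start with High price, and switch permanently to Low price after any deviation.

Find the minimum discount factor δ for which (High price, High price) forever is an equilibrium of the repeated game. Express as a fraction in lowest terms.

Under grim trigger the critical discount factor is (T−C)/(T−P) with T = 27, C = 18, P = 9.
δ* = (27−18)/(27−9) = 9/18 = 1/2.

1/2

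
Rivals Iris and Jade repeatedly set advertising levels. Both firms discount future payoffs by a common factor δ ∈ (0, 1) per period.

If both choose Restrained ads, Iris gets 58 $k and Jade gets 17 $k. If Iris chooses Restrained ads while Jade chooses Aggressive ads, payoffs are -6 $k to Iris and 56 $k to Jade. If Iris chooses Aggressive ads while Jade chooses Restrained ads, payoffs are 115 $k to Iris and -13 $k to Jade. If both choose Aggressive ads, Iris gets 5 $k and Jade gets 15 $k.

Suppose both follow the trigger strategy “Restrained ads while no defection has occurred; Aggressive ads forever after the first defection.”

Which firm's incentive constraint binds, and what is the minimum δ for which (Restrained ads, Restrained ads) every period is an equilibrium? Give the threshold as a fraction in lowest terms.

Iris's threshold: (115−58)/(115−5) = 57/110.
Jade's threshold: (56−17)/(56−15) = 39/41.
57/110 < 39/41, so Jade binds and δ* = 39/41.

Jade; δ ≥ 39/41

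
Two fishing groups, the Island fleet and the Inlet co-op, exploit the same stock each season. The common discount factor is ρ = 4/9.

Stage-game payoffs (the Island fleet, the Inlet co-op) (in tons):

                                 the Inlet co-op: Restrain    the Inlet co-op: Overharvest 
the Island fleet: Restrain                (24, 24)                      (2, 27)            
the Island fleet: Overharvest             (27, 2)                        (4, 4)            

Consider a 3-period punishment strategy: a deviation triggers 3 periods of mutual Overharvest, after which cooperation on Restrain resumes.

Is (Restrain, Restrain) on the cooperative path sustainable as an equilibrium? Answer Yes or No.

Yes

A one-shot deviation gives 27 now, then 4 for 3 periods, then back to 24.
Gain from deviating: (27−24) today; loss: (24−4) in each of the next 3 periods.
No-deviation condition: (24−4)(ρ+…+ρ^3) ≥ 27−24, i.e. ρ+…+ρ^3 ≥ 3/20.
At ρ = 4/9: ρ+…+ρ^3 = 0.7298 ≥ 0.1500.
So cooperation is sustainable.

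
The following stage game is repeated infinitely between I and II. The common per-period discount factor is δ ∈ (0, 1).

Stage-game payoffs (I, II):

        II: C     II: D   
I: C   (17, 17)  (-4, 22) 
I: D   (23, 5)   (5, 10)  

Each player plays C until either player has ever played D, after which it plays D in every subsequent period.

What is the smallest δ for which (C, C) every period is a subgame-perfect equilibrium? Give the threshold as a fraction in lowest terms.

5/12

For I: deviation gain 23−17 = 6, per-period punishment loss 17−5 = 12. IC gives δ ≥ 6/18 = 1/3.
For II: gain 5, loss 7 per period, so δ ≥ 5/12.
The tighter constraint is II's, so cooperation needs δ ≥ 5/12.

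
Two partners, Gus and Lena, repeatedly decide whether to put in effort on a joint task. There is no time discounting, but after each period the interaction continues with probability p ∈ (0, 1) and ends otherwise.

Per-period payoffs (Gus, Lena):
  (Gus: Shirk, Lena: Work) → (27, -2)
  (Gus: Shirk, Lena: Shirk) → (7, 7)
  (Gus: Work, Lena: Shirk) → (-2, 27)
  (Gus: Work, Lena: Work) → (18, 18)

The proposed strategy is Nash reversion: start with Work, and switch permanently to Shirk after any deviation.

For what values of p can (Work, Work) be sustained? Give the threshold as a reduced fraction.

9/20

Expected cooperation value is 18 + p·18 + p²·18 + … = 18/(1−p); deviation gives 27 + p·7/(1−p).
18 ≥ 27(1−p) + 7p ⇒ 20p ≥ 9 ⇒ p ≥ 9/20.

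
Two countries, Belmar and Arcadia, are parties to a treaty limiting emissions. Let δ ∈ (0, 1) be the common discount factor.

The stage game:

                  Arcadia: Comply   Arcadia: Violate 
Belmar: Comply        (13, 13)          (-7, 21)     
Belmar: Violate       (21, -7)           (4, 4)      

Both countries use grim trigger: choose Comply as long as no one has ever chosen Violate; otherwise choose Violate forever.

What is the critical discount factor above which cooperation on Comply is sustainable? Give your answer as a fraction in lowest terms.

One-period gain from deviating is 21 − 13 = 8. The loss is 13 − 4 = 9 in every subsequent period, with present value 9·δ/(1−δ).
Deviation is unprofitable when 9·δ/(1−δ) ≥ 8, i.e. δ/(1−δ) ≥ 8/9.
Equivalently δ ≥ 8/(8+9) = 8/17.

8/17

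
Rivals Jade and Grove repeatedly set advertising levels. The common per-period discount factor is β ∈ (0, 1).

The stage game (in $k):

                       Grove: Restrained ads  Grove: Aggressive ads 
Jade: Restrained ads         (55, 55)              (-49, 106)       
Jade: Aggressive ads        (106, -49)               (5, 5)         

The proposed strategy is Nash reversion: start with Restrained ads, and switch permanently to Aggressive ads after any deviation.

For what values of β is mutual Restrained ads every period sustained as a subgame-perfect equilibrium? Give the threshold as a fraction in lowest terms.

51/101

One-period gain from deviating is 106 − 55 = 51. The loss is 55 − 5 = 50 in every subsequent period, with present value 50·β/(1−β).
Deviation is unprofitable when 50·β/(1−β) ≥ 51, i.e. β/(1−β) ≥ 51/50.
Equivalently β ≥ 51/(51+50) = 51/101.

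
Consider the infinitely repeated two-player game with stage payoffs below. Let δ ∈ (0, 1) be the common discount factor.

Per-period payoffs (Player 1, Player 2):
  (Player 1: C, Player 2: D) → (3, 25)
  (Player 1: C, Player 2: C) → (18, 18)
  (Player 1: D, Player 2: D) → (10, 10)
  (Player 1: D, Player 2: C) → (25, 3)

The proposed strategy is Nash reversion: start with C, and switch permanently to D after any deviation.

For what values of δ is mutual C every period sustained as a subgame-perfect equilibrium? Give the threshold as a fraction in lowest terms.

7/15

One-period gain from deviating is 25 − 18 = 7. The loss is 18 − 10 = 8 in every subsequent period, with present value 8·δ/(1−δ).
Deviation is unprofitable when 8·δ/(1−δ) ≥ 7, i.e. δ/(1−δ) ≥ 7/8.
Equivalently δ ≥ 7/(7+8) = 7/15.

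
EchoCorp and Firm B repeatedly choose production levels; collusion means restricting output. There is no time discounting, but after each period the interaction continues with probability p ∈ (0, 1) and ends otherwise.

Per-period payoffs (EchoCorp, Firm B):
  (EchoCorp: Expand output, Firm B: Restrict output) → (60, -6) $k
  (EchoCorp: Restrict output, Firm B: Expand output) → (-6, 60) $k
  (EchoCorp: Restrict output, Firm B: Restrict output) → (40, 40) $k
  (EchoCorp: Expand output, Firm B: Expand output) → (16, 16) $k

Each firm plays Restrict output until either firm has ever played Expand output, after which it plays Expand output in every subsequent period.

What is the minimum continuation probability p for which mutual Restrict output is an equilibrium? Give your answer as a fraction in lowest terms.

With no time discounting, the continuation probability p plays the role of the discount factor.
Grim-trigger IC: 40/(1−p) ≥ 60 + 16p/(1−p) ⇒ p ≥ (60−40)/(60−16) = 5/11.

5/11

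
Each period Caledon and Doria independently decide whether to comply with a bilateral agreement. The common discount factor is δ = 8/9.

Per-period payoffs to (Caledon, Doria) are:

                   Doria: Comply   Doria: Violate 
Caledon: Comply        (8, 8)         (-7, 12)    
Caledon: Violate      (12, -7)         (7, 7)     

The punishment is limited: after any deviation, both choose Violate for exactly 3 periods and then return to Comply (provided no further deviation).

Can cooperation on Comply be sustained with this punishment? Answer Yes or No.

IC: δ+…+δ^3 ≥ (12−8)/(8−7) = 4.
At δ = 8/9: partial sum = 2.3813 < 4.0000. Cooperation not sustainable.

No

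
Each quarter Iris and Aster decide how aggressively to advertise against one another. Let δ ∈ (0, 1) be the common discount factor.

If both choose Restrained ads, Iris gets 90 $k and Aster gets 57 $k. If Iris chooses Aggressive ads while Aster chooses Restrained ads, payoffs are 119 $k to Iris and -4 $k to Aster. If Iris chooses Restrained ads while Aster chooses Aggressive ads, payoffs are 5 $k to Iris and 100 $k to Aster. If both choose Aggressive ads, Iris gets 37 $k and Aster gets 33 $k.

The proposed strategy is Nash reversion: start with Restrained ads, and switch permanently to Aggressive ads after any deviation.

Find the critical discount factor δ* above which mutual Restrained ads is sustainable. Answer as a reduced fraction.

43/67

For Iris: deviation gain 119−90 = 29, per-period punishment loss 90−37 = 53. IC gives δ ≥ 29/82.
For Aster: gain 43, loss 24 per period, so δ ≥ 43/67.
The tighter constraint is Aster's, so cooperation needs δ ≥ 43/67.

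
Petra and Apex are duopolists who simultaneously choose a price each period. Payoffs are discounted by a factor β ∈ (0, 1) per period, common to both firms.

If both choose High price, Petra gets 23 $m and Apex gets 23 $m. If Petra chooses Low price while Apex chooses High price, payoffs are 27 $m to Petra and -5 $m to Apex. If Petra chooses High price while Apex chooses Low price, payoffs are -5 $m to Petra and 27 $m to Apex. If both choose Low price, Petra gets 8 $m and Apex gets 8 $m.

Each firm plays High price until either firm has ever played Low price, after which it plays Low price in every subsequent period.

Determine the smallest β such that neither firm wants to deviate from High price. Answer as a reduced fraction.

Under grim trigger the critical discount factor is (T−C)/(T−P) with T = 27, C = 23, P = 8.
β* = (27−23)/(27−8) = 4/19.

4/19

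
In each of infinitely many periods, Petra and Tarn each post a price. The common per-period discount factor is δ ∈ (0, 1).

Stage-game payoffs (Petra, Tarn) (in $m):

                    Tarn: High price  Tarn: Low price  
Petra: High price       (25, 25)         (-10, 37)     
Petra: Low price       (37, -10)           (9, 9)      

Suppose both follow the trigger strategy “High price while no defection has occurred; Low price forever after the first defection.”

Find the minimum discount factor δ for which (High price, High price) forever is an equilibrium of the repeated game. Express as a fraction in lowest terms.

25/(1−δ) ≥ 37 + 9δ/(1−δ)
25 ≥ 37 − 28δ
δ ≥ 12/28 = 3/7.

3/7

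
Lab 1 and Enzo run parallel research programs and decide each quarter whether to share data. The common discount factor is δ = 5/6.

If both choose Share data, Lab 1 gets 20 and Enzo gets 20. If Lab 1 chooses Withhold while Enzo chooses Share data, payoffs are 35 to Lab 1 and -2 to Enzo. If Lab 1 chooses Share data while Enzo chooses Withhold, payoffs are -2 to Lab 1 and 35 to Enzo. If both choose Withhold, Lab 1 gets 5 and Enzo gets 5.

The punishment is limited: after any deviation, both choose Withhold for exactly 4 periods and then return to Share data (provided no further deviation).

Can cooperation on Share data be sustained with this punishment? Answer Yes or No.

IC: δ+…+δ^4 ≥ (35−20)/(20−5) = 1.
At δ = 5/6: partial sum = 2.5887 ≥ 1.0000. Cooperation sustainable.

Yes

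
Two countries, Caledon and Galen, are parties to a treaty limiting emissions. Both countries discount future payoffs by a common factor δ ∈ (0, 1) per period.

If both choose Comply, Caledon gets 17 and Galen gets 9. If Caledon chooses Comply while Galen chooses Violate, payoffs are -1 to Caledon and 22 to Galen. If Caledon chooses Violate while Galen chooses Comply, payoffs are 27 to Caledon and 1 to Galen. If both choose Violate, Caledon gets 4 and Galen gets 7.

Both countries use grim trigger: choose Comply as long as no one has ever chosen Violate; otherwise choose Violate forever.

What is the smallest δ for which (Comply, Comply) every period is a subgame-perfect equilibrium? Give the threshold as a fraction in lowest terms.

Caledon's threshold: (27−17)/(27−4) = 10/23.
Galen's threshold: (22−9)/(22−7) = 13/15.
10/23 < 13/15, so Galen binds and δ* = 13/15.

13/15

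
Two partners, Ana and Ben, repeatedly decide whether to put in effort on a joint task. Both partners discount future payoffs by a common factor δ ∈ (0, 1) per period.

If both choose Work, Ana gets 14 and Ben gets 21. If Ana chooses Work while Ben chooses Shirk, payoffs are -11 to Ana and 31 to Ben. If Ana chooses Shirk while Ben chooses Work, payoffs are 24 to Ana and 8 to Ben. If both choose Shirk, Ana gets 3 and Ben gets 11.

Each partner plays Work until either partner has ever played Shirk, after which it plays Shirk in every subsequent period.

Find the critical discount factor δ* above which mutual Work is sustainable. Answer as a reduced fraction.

1/2

For Ana: deviation gain 24−14 = 10, per-period punishment loss 14−3 = 11. IC gives δ ≥ 10/21.
For Ben: gain 10, loss 10 per period, so δ ≥ 10/20 = 1/2.
The tighter constraint is Ben's, so cooperation needs δ ≥ 1/2.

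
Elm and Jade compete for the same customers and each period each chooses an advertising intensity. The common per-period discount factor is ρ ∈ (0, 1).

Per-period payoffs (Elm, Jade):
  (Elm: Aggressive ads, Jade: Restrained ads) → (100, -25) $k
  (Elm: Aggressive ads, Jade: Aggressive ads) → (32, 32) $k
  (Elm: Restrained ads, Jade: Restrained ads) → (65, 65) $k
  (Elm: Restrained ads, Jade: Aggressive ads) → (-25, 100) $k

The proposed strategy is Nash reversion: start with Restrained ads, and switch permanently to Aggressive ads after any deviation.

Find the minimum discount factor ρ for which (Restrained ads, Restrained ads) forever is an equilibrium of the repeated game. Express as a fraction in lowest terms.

35/68

Cooperation forever yields 65 each period: 65/(1−ρ).
Deviating yields 100 once, then 32 forever: 100 + 32ρ/(1−ρ).
No profitable deviation requires 65/(1−ρ) ≥ 100 + 32ρ/(1−ρ).
Multiplying by (1−ρ): 65 ≥ 100(1−ρ) + 32ρ = 100 − 68ρ.
So 68ρ ≥ 35, i.e. ρ ≥ 35/68.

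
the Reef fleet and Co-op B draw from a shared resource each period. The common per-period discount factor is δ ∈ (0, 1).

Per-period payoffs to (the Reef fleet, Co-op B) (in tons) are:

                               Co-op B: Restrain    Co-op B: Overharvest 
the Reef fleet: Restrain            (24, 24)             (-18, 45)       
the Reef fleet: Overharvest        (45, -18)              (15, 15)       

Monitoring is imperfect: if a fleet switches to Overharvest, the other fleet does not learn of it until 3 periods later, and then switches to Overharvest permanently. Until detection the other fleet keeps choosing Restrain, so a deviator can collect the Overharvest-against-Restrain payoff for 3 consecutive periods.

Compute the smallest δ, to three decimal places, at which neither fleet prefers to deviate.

A deviator earns 45 for 3 periods, then 15 forever; cooperating earns 24 forever. Multiplying the IC by (1−δ):
24 ≥ 45(1−δ^3) + 15δ^3, so 30·δ^3 ≥ 21 and δ^3 ≥ 7/10.
δ ≥ (7/10)^(1/3) ≈ 0.888.

0.888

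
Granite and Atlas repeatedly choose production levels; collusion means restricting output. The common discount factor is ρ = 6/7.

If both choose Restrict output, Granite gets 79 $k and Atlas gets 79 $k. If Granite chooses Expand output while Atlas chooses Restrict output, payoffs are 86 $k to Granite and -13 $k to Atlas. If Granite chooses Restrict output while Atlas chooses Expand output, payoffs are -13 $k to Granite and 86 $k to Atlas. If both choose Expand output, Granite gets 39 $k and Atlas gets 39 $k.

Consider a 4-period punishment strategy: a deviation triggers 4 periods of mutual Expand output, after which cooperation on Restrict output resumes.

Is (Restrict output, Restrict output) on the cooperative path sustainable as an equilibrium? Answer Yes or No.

Yes

Comparing payoff streams over the 5 periods until play realigns: cooperate → 79(1+ρ+…+ρ^4); deviate → 86 + 39(ρ+…+ρ^4).
Cooperation is sustained iff (79−39)(ρ+…+ρ^4) ≥ 86−79.
ρ+…+ρ^4 = 6/7·(1−(6/7)^4)/(1−6/7) = 2.7613, and (86−79)/(79−39) = 0.1750.
2.7613 ≥ 0.1750, so cooperation is sustainable.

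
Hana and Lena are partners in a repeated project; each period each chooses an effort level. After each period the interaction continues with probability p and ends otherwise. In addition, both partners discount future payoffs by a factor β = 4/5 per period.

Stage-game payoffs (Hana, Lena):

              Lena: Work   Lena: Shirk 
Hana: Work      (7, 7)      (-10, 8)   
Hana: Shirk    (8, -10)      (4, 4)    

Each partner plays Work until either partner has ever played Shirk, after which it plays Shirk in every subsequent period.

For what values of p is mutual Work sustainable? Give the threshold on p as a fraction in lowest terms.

With continuation probability p and discount β, the effective per-period discount factor is βp.
Grim-trigger IC: βp ≥ (8−7)/(8−4) = 1/4.
So p ≥ (1/4)/(4/5) = 5/16.

5/16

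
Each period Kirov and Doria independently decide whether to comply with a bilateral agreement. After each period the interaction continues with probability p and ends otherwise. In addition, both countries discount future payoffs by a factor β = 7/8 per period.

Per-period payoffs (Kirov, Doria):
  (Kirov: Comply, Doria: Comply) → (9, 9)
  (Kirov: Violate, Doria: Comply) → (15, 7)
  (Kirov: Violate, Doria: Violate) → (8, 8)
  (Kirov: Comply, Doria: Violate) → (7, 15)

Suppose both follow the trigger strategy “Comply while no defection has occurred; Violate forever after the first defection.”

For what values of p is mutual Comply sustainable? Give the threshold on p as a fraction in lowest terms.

48/49

With continuation probability p and discount β, the effective per-period discount factor is βp.
Grim-trigger IC: βp ≥ (15−9)/(15−8) = 6/7.
So p ≥ (6/7)/(7/8) = 48/49.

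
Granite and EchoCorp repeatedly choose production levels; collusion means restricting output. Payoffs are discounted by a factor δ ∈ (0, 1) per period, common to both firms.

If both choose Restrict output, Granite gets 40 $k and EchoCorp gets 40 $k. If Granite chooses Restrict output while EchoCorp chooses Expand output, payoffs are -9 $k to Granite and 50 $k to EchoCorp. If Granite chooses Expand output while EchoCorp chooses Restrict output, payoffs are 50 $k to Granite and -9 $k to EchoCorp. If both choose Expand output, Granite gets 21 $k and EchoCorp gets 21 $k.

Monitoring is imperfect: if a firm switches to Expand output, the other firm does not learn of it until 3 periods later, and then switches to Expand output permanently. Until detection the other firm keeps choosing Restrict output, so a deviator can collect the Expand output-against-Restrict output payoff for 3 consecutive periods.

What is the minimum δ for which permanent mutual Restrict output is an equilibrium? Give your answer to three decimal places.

0.701

A deviator earns 50 for 3 periods, then 21 forever; cooperating earns 40 forever. Multiplying the IC by (1−δ):
40 ≥ 50(1−δ^3) + 21δ^3, so 29·δ^3 ≥ 10 and δ^3 ≥ 10/29.
δ ≥ (10/29)^(1/3) ≈ 0.701.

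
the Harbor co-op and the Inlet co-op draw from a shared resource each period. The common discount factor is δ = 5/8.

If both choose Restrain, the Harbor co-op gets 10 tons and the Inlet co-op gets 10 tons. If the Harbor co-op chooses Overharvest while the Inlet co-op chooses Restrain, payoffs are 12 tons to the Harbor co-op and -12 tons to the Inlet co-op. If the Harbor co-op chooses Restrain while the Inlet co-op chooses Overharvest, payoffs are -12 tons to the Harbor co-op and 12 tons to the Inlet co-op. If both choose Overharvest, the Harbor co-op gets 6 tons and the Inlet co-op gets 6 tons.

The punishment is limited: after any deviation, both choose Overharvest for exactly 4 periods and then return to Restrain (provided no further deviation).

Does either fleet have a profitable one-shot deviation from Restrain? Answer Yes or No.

No

Comparing payoff streams over the 5 periods until play realigns: cooperate → 10(1+δ+…+δ^4); deviate → 12 + 6(δ+…+δ^4).
Cooperation is sustained iff (10−6)(δ+…+δ^4) ≥ 12−10.
δ+…+δ^4 = 5/8·(1−(5/8)^4)/(1−5/8) = 1.4124, and (12−10)/(10−6) = 0.5000.
1.4124 ≥ 0.5000, so cooperation is sustainable.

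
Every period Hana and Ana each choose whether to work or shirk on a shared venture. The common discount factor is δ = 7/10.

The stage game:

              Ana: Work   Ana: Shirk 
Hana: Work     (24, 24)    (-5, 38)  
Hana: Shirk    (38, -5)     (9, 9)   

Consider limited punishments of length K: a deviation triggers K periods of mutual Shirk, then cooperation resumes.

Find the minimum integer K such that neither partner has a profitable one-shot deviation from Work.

2

Need Σ_{k=1}^{K} δ^k ≥ (38−24)/(24−9) = 0.9333 at δ = 7/10.
At K = 1 the sum is 0.7000 < 0.9333; at K = 2 it is 1.1900 ≥ 0.9333.
So the minimum punishment length is K = 2.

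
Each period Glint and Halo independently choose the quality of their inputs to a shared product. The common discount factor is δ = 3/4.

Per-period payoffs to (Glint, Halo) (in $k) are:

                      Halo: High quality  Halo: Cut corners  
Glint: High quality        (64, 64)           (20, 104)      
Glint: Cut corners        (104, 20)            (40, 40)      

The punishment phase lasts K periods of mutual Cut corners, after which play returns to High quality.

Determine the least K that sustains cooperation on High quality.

3

Need Σ_{k=1}^{K} δ^k ≥ (104−64)/(64−40) = 1.6667 at δ = 3/4.
At K = 2 the sum is 1.3125 < 1.6667; at K = 3 it is 1.7344 ≥ 1.6667.
So the minimum punishment length is K = 3.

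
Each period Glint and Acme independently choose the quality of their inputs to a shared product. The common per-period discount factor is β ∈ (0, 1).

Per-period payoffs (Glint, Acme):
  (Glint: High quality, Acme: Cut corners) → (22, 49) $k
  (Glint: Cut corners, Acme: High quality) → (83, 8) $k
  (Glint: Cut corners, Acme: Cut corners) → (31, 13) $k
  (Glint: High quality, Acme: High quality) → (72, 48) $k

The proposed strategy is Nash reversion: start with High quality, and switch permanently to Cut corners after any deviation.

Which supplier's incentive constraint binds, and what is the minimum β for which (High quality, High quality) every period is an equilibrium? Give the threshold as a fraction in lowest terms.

Glint: cooperation gives 72 each period; deviation gives 83 once then 31 forever.
  72/(1−β) ≥ 83 + 31β/(1−β) ⇒ β ≥ 11/52.
Acme: cooperation gives 48 each period; deviation gives 49 once then 13 forever.
  β ≥ 1/36.
Both must hold, so the binding constraint is Glint's: β ≥ 11/52.

Glint; β ≥ 11/52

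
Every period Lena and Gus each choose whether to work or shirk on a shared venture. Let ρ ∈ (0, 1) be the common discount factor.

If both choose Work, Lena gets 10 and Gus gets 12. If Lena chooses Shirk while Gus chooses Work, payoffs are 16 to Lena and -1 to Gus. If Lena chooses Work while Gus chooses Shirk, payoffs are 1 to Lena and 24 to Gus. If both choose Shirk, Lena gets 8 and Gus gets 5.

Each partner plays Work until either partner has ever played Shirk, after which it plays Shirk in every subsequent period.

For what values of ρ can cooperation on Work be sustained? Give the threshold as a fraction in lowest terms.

Lena's threshold: (16−10)/(16−8) = 3/4.
Gus's threshold: (24−12)/(24−5) = 12/19.
3/4 > 12/19, so Lena binds and ρ* = 3/4.

3/4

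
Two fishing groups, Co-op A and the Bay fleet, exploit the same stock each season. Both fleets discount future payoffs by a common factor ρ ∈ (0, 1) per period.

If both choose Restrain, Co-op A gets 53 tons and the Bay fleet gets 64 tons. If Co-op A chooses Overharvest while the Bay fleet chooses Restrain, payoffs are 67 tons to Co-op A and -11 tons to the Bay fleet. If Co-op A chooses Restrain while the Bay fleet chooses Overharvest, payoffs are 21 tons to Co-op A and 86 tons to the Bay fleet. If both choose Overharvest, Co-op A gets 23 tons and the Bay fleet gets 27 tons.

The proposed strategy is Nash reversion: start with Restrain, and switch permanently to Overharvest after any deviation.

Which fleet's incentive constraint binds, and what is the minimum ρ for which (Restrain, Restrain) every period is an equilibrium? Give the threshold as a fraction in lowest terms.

the Bay fleet; ρ ≥ 22/59

Co-op A: cooperation gives 53 each period; deviation gives 67 once then 23 forever.
  53/(1−ρ) ≥ 67 + 23ρ/(1−ρ) ⇒ ρ ≥ 14/44 = 7/22.
the Bay fleet: cooperation gives 64 each period; deviation gives 86 once then 27 forever.
  ρ ≥ 22/59.
Both must hold, so the binding constraint is the Bay fleet's: ρ ≥ 22/59.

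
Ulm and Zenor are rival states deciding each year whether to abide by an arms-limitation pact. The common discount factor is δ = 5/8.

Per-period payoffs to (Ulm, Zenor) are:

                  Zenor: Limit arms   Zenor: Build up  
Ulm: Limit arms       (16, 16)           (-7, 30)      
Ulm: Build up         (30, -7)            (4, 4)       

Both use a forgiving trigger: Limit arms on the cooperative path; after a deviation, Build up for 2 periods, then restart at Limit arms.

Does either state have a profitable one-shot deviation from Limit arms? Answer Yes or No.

Yes

Comparing payoff streams over the 3 periods until play realigns: cooperate → 16(1+δ+…+δ^2); deviate → 30 + 4(δ+…+δ^2).
Cooperation is sustained iff (16−4)(δ+…+δ^2) ≥ 30−16.
δ+…+δ^2 = 5/8·(1−(5/8)^2)/(1−5/8) = 1.0156, and (30−16)/(16−4) = 1.1667.
1.0156 < 1.1667, so cooperation is not sustainable.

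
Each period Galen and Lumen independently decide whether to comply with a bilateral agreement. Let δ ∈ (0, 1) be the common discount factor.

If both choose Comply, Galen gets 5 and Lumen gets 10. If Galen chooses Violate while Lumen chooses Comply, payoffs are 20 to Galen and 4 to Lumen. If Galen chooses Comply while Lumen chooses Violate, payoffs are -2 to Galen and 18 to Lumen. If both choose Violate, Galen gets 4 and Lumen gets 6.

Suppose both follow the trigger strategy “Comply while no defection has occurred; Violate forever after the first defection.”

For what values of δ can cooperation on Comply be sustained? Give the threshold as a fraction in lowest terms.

15/16

For Galen: deviation gain 20−5 = 15, per-period punishment loss 5−4 = 1. IC gives δ ≥ 15/16.
For Lumen: gain 8, loss 4 per period, so δ ≥ 8/12 = 2/3.
The tighter constraint is Galen's, so cooperation needs δ ≥ 15/16.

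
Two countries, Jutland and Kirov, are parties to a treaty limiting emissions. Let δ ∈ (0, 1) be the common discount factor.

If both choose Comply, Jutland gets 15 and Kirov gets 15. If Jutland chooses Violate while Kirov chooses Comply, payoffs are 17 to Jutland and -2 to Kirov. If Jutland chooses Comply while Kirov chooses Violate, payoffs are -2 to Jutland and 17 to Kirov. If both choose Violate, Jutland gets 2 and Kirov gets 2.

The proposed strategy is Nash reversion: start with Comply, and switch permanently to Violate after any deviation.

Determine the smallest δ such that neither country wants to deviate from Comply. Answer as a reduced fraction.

Under grim trigger the critical discount factor is (T−C)/(T−P) with T = 17, C = 15, P = 2.
δ* = (17−15)/(17−2) = 2/15.

2/15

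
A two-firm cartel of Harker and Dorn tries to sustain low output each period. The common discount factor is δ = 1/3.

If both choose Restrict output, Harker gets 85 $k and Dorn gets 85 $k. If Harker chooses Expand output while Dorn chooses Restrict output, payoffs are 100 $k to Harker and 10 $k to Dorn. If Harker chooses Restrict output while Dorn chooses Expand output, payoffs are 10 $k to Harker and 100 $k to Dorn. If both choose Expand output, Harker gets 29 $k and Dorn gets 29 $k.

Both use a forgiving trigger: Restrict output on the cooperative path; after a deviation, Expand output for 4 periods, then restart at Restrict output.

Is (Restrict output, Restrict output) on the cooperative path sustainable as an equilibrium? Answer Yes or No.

IC: δ+…+δ^4 ≥ (100−85)/(85−29) = 15/56.
At δ = 1/3: partial sum = 0.4938 ≥ 0.2679. Cooperation sustainable.

Yes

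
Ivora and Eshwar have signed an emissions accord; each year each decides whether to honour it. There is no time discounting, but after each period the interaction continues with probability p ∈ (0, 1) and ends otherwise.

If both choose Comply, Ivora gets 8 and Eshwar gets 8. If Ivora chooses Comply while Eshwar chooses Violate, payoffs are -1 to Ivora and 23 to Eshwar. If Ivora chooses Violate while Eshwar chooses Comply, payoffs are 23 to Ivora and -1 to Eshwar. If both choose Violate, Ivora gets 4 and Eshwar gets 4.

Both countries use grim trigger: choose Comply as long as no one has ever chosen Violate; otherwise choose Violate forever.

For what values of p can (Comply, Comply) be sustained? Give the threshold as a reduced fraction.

Expected cooperation value is 8 + p·8 + p²·8 + … = 8/(1−p); deviation gives 23 + p·4/(1−p).
8 ≥ 23(1−p) + 4p ⇒ 19p ≥ 15 ⇒ p ≥ 15/19.

15/19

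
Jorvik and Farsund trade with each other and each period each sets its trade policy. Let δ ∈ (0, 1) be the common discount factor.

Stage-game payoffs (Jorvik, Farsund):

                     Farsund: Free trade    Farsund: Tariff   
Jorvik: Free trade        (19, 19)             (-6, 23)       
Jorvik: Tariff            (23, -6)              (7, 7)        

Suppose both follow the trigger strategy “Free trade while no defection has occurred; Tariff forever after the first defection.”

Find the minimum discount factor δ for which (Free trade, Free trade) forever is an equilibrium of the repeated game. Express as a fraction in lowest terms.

1/4

Under grim trigger the critical discount factor is (T−C)/(T−P) with T = 23, C = 19, P = 7.
δ* = (23−19)/(23−7) = 4/16 = 1/4.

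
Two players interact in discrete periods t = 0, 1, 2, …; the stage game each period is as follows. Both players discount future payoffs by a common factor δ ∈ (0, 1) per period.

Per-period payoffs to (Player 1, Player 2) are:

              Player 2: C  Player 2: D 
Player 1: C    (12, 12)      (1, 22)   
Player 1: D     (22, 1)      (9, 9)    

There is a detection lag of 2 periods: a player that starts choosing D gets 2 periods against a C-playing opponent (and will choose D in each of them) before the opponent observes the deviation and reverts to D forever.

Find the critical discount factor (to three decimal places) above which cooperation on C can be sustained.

The best deviation is to choose D for all 2 undetected periods, earning 22 each, then 9 forever once detected.
Deviation value: 22(1−δ^2)/(1−δ) + 9δ^2/(1−δ); cooperation value: 12/(1−δ).
IC: 12 ≥ 22(1−δ^2) + 9δ^2 = 22 − 13δ^2.
So δ^2 ≥ 10/13, giving δ ≥ (10/13)^(1/2) ≈ 0.877.

0.877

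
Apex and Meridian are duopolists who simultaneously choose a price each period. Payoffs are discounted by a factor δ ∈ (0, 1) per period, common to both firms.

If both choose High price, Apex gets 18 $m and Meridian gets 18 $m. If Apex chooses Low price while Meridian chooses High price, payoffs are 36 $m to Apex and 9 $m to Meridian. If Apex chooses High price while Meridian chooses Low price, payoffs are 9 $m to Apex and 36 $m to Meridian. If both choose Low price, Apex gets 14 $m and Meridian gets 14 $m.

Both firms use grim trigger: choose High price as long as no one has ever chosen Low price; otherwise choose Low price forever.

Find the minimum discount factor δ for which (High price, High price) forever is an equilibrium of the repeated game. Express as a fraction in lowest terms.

18/(1−δ) ≥ 36 + 14δ/(1−δ)
18 ≥ 36 − 22δ
δ ≥ 18/22 = 9/11.

9/11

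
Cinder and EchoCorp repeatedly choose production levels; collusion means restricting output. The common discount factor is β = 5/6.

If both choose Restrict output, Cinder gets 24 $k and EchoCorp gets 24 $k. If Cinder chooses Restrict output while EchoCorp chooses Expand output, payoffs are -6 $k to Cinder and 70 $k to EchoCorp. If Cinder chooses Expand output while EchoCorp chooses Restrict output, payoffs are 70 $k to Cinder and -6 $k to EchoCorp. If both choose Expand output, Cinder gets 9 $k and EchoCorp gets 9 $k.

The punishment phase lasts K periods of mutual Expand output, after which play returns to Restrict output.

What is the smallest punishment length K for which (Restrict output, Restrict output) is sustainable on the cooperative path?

IC: β(1−β^K)/(1−β) ≥ (70−24)/(24−9) = 46/15.
With β = 5/6: need 1 − β^K ≥ 46/15·(1−5/6)/(5/6), i.e. β^K ≤ 0.3867.
Since (5/6)^5 = 0.4019 and (5/6)^6 = 0.3349, the smallest such K is 6.

6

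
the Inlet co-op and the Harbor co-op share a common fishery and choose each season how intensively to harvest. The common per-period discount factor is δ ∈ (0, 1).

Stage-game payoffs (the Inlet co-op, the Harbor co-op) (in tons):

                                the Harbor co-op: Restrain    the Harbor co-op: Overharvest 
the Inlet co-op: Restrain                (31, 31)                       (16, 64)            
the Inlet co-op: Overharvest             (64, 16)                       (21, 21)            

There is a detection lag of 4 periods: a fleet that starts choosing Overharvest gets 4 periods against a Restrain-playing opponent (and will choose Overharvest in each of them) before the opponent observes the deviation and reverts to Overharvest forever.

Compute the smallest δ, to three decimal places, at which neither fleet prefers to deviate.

0.936

Deviating for the 4 undetected periods gains 64−31 = 33 per period over cooperation, then loses 31−21 = 10 per period forever once punishment starts.
Gain: 33(1 + δ + … + δ^3); loss: 10·δ^4/(1−δ).
No profitable deviation ⇔ 33(1−δ^4) ≤ 10·δ^4, i.e. δ^4 ≥ 33/(33+10) = 33/43.
Hence δ ≥ (33/43)^(1/4) ≈ 0.936.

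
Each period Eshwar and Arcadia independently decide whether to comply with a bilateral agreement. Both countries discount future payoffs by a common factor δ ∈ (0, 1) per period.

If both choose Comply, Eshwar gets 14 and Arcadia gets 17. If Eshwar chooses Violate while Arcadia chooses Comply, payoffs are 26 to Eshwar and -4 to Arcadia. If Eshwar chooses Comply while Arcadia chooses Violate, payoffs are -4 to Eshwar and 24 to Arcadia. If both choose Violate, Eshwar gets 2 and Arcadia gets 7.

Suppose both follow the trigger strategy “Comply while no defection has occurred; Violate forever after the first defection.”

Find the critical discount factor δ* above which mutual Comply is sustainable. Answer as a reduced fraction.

1/2

For Eshwar: deviation gain 26−14 = 12, per-period punishment loss 14−2 = 12. IC gives δ ≥ 12/24 = 1/2.
For Arcadia: gain 7, loss 10 per period, so δ ≥ 7/17.
The tighter constraint is Eshwar's, so cooperation needs δ ≥ 1/2.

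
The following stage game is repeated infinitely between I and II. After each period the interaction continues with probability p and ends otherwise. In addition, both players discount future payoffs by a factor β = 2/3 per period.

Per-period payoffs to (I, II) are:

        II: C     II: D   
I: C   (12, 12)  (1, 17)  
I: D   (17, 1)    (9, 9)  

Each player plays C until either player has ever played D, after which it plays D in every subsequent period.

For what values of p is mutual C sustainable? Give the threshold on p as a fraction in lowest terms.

With continuation probability p and discount β, the effective per-period discount factor is βp.
Grim-trigger IC: βp ≥ (17−12)/(17−9) = 5/8.
So p ≥ (5/8)/(2/3) = 15/16.

15/16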